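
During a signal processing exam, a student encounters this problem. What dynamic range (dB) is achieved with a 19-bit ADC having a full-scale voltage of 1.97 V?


Dynamic range from full-scale to LSB:
V_min = V_max / 2^bits = 1.97 / 2^19
DR = 20 * log10(V_max / V_min)
   = 20 * log10(2^19)
   = 20 * 19 * log10(2)
   = 114.39 dB

114.39 dB


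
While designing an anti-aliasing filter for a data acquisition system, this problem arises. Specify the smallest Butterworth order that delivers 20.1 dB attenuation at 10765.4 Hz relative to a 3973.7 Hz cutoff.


Butterworth filter order formula:
n = log10(10^(A/10) - 1) / (2 * log10(f_stop/f_pass))
10^(20.1/10) - 1 = 101.3293
f_stop/f_pass = 10765.4 / 3973.7 = 2.7092
n = 2.317 -> ceil = 3

3


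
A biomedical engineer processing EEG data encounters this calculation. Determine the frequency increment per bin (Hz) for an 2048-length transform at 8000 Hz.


DFT frequency resolution:
df = fs / N
   = 8000 / 2048
   = 3.9062 Hz

3.9062 Hz


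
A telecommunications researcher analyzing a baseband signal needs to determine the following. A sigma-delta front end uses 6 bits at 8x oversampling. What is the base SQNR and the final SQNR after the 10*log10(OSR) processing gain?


Step 1 — baseline SQNR at Nyquist:
SQNR_base = 6.02*N + 1.76
          = 6.02*6 + 1.76
          = 37.88 dB

Step 2 — oversampling processing gain:
G = 10*log10(OSR) = 10*log10(8) = 9.03 dB

Step 3 — total:
SQNR_total = 37.88 + 9.03 = 46.91 dB

Base SQNR = 37.88 dB; oversampled SQNR = 46.91 dB


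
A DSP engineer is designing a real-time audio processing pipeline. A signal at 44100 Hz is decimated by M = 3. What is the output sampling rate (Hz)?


Decimation reduces the sample rate:
fs_out = fs_in / M
       = 44100 / 3
       = 14700.0 Hz

14700.0 Hz


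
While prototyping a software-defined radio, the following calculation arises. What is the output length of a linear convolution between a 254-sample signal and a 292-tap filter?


Linear convolution output length:
L = N + M - 1
  = 254 + 292 - 1
  = 545 samples

545


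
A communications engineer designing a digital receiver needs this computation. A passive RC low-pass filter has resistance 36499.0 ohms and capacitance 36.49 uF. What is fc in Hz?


Cutoff frequency of a first-order RC filter:
fc = 1 / (2 * pi * R * C)
C = 36.49 uF = 3.649e-05 F
fc = 1 / (2 * pi * 36499.0 * 3.649e-05)
   = 1 / 8.368250989421
   = 0.119499 Hz

0.119499 Hz


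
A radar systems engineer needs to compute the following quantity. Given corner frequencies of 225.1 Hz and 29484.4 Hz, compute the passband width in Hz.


Bandwidth is the difference of -3dB frequencies:
BW = f_high - f_low
   = 29484.4 - 225.1
   = 29259.3 Hz

29259.3 Hz


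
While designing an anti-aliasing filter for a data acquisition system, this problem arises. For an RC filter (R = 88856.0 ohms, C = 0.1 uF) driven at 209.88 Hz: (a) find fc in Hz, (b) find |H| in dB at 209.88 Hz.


Step 1 — cutoff frequency:
fc = 1 / (2*pi*R*C)
C = 0.1 uF = 1e-07 F
fc = 1 / (2*pi*88856.0*1e-07)
   = 17.9116 Hz

Step 2 — magnitude at f = 209.88 Hz:
|H(f)| = 1 / sqrt(1 + (f/fc)^2)
f/fc = 209.88 / 17.9116 = 11.717546
|H| = 1 / sqrt(1 + 137.300884) = 0.085033
|H|_dB = 20*log10(0.085033) = -21.41 dB

fc = 17.9116 Hz; |H(209.88 Hz)| = -21.41 dB


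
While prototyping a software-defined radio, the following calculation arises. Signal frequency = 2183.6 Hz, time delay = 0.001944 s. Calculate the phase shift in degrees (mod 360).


Phase shift from frequency and time delay:
phi = 360 * f * t_delay
    = 360 * 2183.6 * 0.001944
    = 1528.17 degrees
    mod 360 = 88.17 degrees

88.17 degrees


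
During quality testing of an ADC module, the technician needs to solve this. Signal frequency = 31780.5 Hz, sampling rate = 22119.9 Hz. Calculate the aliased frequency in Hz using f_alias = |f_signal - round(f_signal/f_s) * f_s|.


Compute the nearest integer multiple of fs to the signal:
n = round(31780.5 / 22119.9) = 1
f_alias = |31780.5 - 1 * 22119.9|
        = |31780.5 - 22119.9|
        = 9660.6 Hz

9660.6


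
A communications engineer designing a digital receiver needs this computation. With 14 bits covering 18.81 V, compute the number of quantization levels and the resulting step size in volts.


Step 1 — number of quantization levels:
L = 2^N = 2^14 = 16384

Step 2 — LSB step size:
delta = Vfs / L
      = 18.81 / 16384
      = 0.00114807 V

Levels = 16384; step size = 0.00114807 V


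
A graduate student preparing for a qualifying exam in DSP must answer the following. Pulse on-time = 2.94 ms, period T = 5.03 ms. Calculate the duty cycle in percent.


Duty cycle as a percentage:
DC = (t_on / T) * 100
   = (2.94 / 5.03) * 100
   = 0.584493 * 100
   = 58.45 %

58.45 %


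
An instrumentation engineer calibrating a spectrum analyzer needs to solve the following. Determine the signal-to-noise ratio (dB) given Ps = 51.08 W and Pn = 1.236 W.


SNR in decibels:
SNR = 10 * log10(Ps / Pn)
    = 10 * log10(51.08 / 1.236)
    = 10 * log10(41.3269)
    = 10 * 1.6162
    = 16.16 dB

16.16 dB


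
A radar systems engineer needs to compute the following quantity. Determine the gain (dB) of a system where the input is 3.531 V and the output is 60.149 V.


Voltage gain in dB:
G = 20 * log10(Vout / Vin)
  = 20 * log10(60.149 / 3.531)
  = 20 * log10(17.034551)
  = 20 * 1.231331
  = 24.63 dB

24.63 dB


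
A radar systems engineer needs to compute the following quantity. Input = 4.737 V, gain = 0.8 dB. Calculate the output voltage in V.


Output voltage from dB gain:
V_out = V_in * 10^(gain_dB / 20)
      = 4.737 * 10^(0.8 / 20)
      = 4.737 * 1.096478
      = 5.194 V

5.194 V


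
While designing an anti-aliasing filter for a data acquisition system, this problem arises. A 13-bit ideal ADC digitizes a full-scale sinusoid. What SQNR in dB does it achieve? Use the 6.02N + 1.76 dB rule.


Theoretical SNR for a full-scale sinusoid:
SNR = 6.02 * N + 1.76
    = 6.02 * 13 + 1.76
    = 78.26 + 1.76
    = 80.02 dB

80.02 dB


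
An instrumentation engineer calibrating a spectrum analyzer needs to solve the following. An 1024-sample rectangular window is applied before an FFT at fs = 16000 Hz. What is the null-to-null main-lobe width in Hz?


Main lobe width for a rectangular window:
Width = 2 * fs / N
      = 2 * 16000 / 1024
      = 32000 / 1024
      = 31.25 Hz

31.25 Hz


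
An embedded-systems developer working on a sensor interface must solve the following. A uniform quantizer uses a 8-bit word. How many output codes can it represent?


Number of quantization levels = 2^N
= 2^8
= 256

256


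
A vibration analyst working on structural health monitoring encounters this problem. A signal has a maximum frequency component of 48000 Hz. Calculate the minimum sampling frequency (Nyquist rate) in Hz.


The Nyquist rate is twice the maximum frequency component.
fs_min = 2 * fmax
      = 2 * 48000
      = 96000 Hz

96000


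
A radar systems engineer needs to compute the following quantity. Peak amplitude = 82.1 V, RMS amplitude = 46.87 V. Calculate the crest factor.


Crest factor is the ratio of peak to RMS:
CF = V_peak / V_rms
   = 82.1 / 46.87
   = 1.7517

1.7517


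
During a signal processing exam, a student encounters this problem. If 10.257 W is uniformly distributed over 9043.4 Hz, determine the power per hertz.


Power spectral density:
PSD = P / BW
    = 10.257 / 9043.4
    = 0.0011342 W/Hz

0.0011342 W/Hz


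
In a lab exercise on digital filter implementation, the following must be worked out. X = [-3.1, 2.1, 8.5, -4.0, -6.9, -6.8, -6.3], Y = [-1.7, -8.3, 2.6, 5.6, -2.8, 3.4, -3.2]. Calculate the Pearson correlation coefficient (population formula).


Pearson correlation coefficient (population):
r = cov(X,Y) / (std(X) * std(Y))
Mean X = -2.3571, Mean Y = -0.6286
Cov(X,Y) = -0.92449
Std(X) = 5.303868, Std(Y) = 4.420315
r = -0.0394

-0.0394


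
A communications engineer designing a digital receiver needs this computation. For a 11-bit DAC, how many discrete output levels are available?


Number of quantization levels = 2^N
= 2^11
= 2048

2048


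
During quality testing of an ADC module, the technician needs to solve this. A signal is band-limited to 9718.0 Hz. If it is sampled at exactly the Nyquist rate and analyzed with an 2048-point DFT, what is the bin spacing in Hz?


Step 1 — Nyquist sampling rate:
fs = 2 * fmax = 2 * 9718.0 = 19436.0 Hz

Step 2 — DFT bin spacing:
df = fs / N = 19436.0 / 2048 = 9.4902 Hz

9.4902 Hz


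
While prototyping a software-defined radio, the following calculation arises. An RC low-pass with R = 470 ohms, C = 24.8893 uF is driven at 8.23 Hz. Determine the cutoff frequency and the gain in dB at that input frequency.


Step 1 — cutoff frequency:
fc = 1 / (2*pi*R*C)
C = 24.8893 uF = 2.48893e-05 F
fc = 1 / (2*pi*470*2.48893e-05)
   = 13.6053 Hz

Step 2 — magnitude at f = 8.23 Hz:
|H(f)| = 1 / sqrt(1 + (f/fc)^2)
f/fc = 8.23 / 13.6053 = 0.604911
|H| = 1 / sqrt(1 + 0.365917) = 0.8556336
|H|_dB = 20*log10(0.8556336) = -1.35 dB

fc = 13.6053 Hz; |H(8.23 Hz)| = -1.35 dB


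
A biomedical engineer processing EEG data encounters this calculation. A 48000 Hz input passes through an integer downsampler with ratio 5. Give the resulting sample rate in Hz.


Decimation reduces the sample rate:
fs_out = fs_in / M
       = 48000 / 5
       = 9600.0 Hz

9600.0 Hz


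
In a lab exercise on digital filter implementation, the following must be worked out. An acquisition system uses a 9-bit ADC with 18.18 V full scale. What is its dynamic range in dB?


Dynamic range from full-scale to LSB:
V_min = V_max / 2^bits = 18.18 / 2^9
DR = 20 * log10(V_max / V_min)
   = 20 * log10(2^9)
   = 20 * 9 * log10(2)
   = 54.19 dB

54.19 dB


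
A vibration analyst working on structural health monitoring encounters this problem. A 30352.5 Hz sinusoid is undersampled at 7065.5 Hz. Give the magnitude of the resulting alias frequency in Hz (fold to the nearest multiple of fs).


Compute the nearest integer multiple of fs to the signal:
n = round(30352.5 / 7065.5) = 4
f_alias = |30352.5 - 4 * 7065.5|
        = |30352.5 - 28262.0|
        = 2090.5 Hz

2090.5


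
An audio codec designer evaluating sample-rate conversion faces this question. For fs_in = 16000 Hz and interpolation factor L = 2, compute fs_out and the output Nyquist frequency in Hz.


Step 1 — output sample rate after interpolation by L:
fs_out = L * fs_in = 2 * 16000 = 32000 Hz

Step 2 — Nyquist frequency of the output stream:
f_Nyq = fs_out / 2 = 32000 / 2 = 16000.0 Hz

fs_out = 32000 Hz; f_Nyquist = 16000.0 Hz


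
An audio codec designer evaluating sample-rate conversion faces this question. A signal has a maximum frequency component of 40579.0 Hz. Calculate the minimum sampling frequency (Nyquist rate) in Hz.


The Nyquist rate is twice the maximum frequency component.
fs_min = 2 * fmax
      = 2 * 40579.0
      = 81158.0 Hz

81158.0


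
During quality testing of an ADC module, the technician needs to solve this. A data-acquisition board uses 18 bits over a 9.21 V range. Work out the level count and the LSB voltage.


Step 1 — number of quantization levels:
L = 2^N = 2^18 = 262144

Step 2 — LSB step size:
delta = Vfs / L
      = 9.21 / 262144
      = 3.513e-05 V

Levels = 262144; step size = 3.513e-05 V


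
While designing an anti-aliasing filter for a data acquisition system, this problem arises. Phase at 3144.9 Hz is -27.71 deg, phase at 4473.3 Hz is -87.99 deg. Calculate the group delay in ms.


Group delay from phase difference:
tau = -d(phi)/d(omega)
d(phi) = -60.28 deg = -1.052084 rad
d(omega) = 2*pi*(4473.3 - 3144.9) = 8346.5834 rad/s
tau = -(-1.052084) / 8346.5834
    = 0.126 ms

0.126 ms


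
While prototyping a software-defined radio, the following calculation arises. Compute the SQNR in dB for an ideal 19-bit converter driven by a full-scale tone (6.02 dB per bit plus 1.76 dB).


Theoretical SNR for a full-scale sinusoid:
SNR = 6.02 * N + 1.76
    = 6.02 * 19 + 1.76
    = 114.38 + 1.76
    = 116.14 dB

116.14 dB


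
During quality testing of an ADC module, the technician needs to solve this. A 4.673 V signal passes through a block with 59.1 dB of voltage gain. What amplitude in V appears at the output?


Output voltage from dB gain:
V_out = V_in * 10^(gain_dB / 20)
      = 4.673 * 10^(59.1 / 20)
      = 4.673 * 901.571138
      = 4213.0419 V

4213.0419 V


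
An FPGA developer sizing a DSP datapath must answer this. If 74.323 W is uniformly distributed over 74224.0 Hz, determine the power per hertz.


Power spectral density:
PSD = P / BW
    = 74.323 / 74224.0
    = 0.00100133 W/Hz

0.00100133 W/Hz


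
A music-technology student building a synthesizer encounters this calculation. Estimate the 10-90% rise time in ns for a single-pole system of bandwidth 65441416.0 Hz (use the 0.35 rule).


Rise time from bandwidth relationship:
tr = 0.35 / BW
   = 0.35 / 65441416.0
   = 5.348295031e-09 s
   = 5.3483 ns

5.3483 ns


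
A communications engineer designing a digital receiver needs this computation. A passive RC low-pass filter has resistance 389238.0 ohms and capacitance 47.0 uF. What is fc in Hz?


Cutoff frequency of a first-order RC filter:
fc = 1 / (2 * pi * R * C)
C = 47.0 uF = 4.7e-05 F
fc = 1 / (2 * pi * 389238.0 * 4.7e-05)
   = 1 / 114.94576068201
   = 0.0087 Hz

0.0087 Hz


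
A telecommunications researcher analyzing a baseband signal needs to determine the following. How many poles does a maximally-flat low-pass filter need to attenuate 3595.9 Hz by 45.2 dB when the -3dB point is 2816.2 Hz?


Butterworth filter order formula:
n = log10(10^(A/10) - 1) / (2 * log10(f_stop/f_pass))
10^(45.2/10) - 1 = 33112.1121
f_stop/f_pass = 3595.9 / 2816.2 = 1.2769
n = 21.2917 -> ceil = 22

22


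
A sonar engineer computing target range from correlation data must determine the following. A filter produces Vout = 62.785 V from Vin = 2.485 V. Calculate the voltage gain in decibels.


Voltage gain in dB:
G = 20 * log10(Vout / Vin)
  = 20 * log10(62.785 / 2.485)
  = 20 * log10(25.265594)
  = 20 * 1.40253
  = 28.05 dB

28.05 dB


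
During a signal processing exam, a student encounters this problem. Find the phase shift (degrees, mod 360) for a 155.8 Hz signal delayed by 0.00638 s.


Phase shift from frequency and time delay:
phi = 360 * f * t_delay
    = 360 * 155.8 * 0.00638
    = 357.84 degrees
    mod 360 = 357.84 degrees

357.84 degrees


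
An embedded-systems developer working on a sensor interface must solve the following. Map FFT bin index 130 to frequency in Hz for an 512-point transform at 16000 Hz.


Frequency of DFT bin k:
f_k = k * fs / N
    = 130 * 16000 / 512
    = 2080000 / 512
    = 4062.5 Hz

4062.5 Hz


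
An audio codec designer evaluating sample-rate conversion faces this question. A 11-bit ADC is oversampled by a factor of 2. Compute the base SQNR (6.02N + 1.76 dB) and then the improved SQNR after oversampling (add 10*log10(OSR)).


Step 1 — baseline SQNR at Nyquist:
SQNR_base = 6.02*N + 1.76
          = 6.02*11 + 1.76
          = 67.98 dB

Step 2 — oversampling processing gain:
G = 10*log10(OSR) = 10*log10(2) = 3.01 dB

Step 3 — total:
SQNR_total = 67.98 + 3.01 = 70.99 dB

Base SQNR = 67.98 dB; oversampled SQNR = 70.99 dB


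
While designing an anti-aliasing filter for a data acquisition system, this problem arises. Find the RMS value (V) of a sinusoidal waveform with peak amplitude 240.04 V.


RMS voltage for a sinusoidal waveform:
V_rms = V_peak / sqrt(2)
      = 240.04 / 1.414214
      = 169.734 V

169.734 V


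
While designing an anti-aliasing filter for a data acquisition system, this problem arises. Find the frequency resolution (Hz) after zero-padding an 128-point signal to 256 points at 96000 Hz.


Frequency resolution after zero-padding:
N_padded = 128 * 2 = 256
df = fs / N_padded
   = 96000 / 256
   = 375.0 Hz

375.0 Hz


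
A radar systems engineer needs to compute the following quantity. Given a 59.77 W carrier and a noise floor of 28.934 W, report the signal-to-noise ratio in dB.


SNR in decibels:
SNR = 10 * log10(Ps / Pn)
    = 10 * log10(59.77 / 28.934)
    = 10 * log10(2.0657)
    = 10 * 0.3151
    = 3.15 dB

3.15 dB


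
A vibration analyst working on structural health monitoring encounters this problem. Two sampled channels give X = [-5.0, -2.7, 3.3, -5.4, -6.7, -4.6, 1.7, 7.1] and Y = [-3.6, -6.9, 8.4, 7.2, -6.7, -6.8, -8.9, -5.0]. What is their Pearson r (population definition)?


Pearson correlation coefficient (population):
r = cov(X,Y) / (std(X) * std(Y))
Mean X = -1.5375, Mean Y = -2.7875
Cov(X,Y) = 2.090469
Std(X) = 4.647294, Std(Y) = 6.286382
r = 0.0716

0.0716


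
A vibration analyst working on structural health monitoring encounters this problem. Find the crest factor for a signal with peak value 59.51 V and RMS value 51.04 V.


Crest factor is the ratio of peak to RMS:
CF = V_peak / V_rms
   = 59.51 / 51.04
   = 1.1659

1.1659


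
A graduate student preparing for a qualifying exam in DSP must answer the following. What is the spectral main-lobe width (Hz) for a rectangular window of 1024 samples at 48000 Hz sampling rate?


Main lobe width for a rectangular window:
Width = 2 * fs / N
      = 2 * 48000 / 1024
      = 96000 / 1024
      = 93.75 Hz

93.75 Hz


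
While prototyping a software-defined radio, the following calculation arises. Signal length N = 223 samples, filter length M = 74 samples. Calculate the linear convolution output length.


Linear convolution output length:
L = N + M - 1
  = 223 + 74 - 1
  = 296 samples

296


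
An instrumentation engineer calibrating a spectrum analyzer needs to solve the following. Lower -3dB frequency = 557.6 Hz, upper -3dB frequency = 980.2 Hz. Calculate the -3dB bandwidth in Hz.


Bandwidth is the difference of -3dB frequencies:
BW = f_high - f_low
   = 980.2 - 557.6
   = 422.6 Hz

422.6 Hz


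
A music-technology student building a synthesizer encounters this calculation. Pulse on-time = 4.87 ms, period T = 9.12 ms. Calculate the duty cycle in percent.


Duty cycle as a percentage:
DC = (t_on / T) * 100
   = (4.87 / 9.12) * 100
   = 0.533991 * 100
   = 53.4 %

53.4 %


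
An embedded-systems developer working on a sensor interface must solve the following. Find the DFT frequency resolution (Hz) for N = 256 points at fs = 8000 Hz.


DFT frequency resolution:
df = fs / N
   = 8000 / 256
   = 31.25 Hz

31.25 Hz


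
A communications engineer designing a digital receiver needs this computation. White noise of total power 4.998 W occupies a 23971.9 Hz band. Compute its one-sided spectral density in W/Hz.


Power spectral density:
PSD = P / BW
    = 4.998 / 23971.9
    = 0.00020849 W/Hz

0.00020849 W/Hz


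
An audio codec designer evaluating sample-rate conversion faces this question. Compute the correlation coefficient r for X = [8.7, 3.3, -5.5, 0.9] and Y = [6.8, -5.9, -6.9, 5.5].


Pearson correlation coefficient (population):
r = cov(X,Y) / (std(X) * std(Y))
Mean X = 1.85, Mean Y = -0.125
Cov(X,Y) = 20.87875
Std(X) = 5.097794, Std(Y) = 6.301736
r = 0.6499

0.6499


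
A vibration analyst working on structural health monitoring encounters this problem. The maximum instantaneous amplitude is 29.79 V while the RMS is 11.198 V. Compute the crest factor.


Crest factor is the ratio of peak to RMS:
CF = V_peak / V_rms
   = 29.79 / 11.198
   = 2.6603

2.6603


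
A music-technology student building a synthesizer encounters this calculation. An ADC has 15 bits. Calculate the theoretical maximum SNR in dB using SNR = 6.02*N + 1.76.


Theoretical SNR for a full-scale sinusoid:
SNR = 6.02 * N + 1.76
    = 6.02 * 15 + 1.76
    = 90.3 + 1.76
    = 92.06 dB

92.06 dB


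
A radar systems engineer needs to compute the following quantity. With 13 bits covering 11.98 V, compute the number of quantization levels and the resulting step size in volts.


Step 1 — number of quantization levels:
L = 2^N = 2^13 = 8192

Step 2 — LSB step size:
delta = Vfs / L
      = 11.98 / 8192
      = 0.0014624 V

Levels = 8192; step size = 0.0014624 V


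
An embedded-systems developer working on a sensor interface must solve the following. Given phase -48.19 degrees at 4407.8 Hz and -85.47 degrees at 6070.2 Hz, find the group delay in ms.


Group delay from phase difference:
tau = -d(phi)/d(omega)
d(phi) = -37.28 deg = -0.650659 rad
d(omega) = 2*pi*(6070.2 - 4407.8) = 10445.1673 rad/s
tau = -(-0.650659) / 10445.1673
    = 0.0623 ms

0.0623 ms


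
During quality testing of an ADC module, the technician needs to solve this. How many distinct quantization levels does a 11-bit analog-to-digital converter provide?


Number of quantization levels = 2^N
= 2^11
= 2048

2048


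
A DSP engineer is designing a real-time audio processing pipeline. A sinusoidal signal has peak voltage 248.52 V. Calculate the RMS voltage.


RMS voltage for a sinusoidal waveform:
V_rms = V_peak / sqrt(2)
      = 248.52 / 1.414214
      = 175.73 V

175.73 V


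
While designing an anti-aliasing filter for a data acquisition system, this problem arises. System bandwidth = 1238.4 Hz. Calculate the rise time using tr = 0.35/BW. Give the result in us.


Rise time from bandwidth relationship:
tr = 0.35 / BW
   = 0.35 / 1238.4
   = 0.000282622739 s
   = 282.6227 us

282.6227 us


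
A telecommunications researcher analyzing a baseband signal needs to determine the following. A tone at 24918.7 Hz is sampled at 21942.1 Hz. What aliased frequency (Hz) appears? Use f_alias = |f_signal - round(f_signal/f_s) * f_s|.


Compute the nearest integer multiple of fs to the signal:
n = round(24918.7 / 21942.1) = 1
f_alias = |24918.7 - 1 * 21942.1|
        = |24918.7 - 21942.1|
        = 2976.6 Hz

2976.6


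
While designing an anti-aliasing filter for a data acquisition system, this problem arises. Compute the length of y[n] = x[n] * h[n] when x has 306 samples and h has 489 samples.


Linear convolution output length:
L = N + M - 1
  = 306 + 489 - 1
  = 794 samples

794


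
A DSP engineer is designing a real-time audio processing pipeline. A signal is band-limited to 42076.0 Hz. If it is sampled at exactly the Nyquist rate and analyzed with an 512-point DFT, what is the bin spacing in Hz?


Step 1 — Nyquist sampling rate:
fs = 2 * fmax = 2 * 42076.0 = 84152.0 Hz

Step 2 — DFT bin spacing:
df = fs / N = 84152.0 / 512 = 164.3594 Hz

164.3594 Hz


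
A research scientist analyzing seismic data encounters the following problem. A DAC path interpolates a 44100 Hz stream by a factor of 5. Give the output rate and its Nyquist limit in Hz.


Step 1 — output sample rate after interpolation by L:
fs_out = L * fs_in = 5 * 44100 = 220500 Hz

Step 2 — Nyquist frequency of the output stream:
f_Nyq = fs_out / 2 = 220500 / 2 = 110250.0 Hz

fs_out = 220500 Hz; f_Nyquist = 110250.0 Hz


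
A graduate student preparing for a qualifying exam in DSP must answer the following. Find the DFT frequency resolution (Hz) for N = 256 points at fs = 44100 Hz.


DFT frequency resolution:
df = fs / N
   = 44100 / 256
   = 172.2656 Hz

172.2656 Hz


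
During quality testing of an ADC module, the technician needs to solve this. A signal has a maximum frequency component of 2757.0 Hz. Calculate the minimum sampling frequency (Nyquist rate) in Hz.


The Nyquist rate is twice the maximum frequency component.
fs_min = 2 * fmax
      = 2 * 2757.0
      = 5514.0 Hz

5514.0


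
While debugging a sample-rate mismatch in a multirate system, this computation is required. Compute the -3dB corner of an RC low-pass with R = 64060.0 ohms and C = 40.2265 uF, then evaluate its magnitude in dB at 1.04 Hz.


Step 1 — cutoff frequency:
fc = 1 / (2*pi*R*C)
C = 40.2265 uF = 4.02265e-05 F
fc = 1 / (2*pi*64060.0*4.02265e-05)
   = 0.0617619 Hz

Step 2 — magnitude at f = 1.04 Hz:
|H(f)| = 1 / sqrt(1 + (f/fc)^2)
f/fc = 1.04 / 0.0617619 = 16.83886
|H| = 1 / sqrt(1 + 283.547206) = 0.059282
|H|_dB = 20*log10(0.059282) = -24.54 dB

fc = 0.0617619 Hz; |H(1.04 Hz)| = -24.54 dB


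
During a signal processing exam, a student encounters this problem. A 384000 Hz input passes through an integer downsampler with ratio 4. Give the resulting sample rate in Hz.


Decimation reduces the sample rate:
fs_out = fs_in / M
       = 384000 / 4
       = 96000.0 Hz

96000.0 Hz


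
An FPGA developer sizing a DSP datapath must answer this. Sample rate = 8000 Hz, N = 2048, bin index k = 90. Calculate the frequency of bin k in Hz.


Frequency of DFT bin k:
f_k = k * fs / N
    = 90 * 8000 / 2048
    = 720000 / 2048
    = 351.562 Hz

351.562 Hz


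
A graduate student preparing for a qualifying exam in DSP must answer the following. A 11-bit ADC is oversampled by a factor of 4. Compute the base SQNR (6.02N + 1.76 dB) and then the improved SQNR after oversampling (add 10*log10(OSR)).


Step 1 — baseline SQNR at Nyquist:
SQNR_base = 6.02*N + 1.76
          = 6.02*11 + 1.76
          = 67.98 dB

Step 2 — oversampling processing gain:
G = 10*log10(OSR) = 10*log10(4) = 6.02 dB

Step 3 — total:
SQNR_total = 67.98 + 6.02 = 74.0 dB

Base SQNR = 67.98 dB; oversampled SQNR = 74.0 dB


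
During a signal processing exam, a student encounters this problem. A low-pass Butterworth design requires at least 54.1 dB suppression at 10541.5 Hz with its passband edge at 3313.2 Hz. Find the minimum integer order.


Butterworth filter order formula:
n = log10(10^(A/10) - 1) / (2 * log10(f_stop/f_pass))
10^(54.1/10) - 1 = 257038.5783
f_stop/f_pass = 10541.5 / 3313.2 = 3.1817
n = 5.3814 -> ceil = 6

6


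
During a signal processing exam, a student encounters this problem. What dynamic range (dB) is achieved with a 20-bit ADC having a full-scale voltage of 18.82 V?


Dynamic range from full-scale to LSB:
V_min = V_max / 2^bits = 18.82 / 2^20
DR = 20 * log10(V_max / V_min)
   = 20 * log10(2^20)
   = 20 * 20 * log10(2)
   = 120.41 dB

120.41 dB


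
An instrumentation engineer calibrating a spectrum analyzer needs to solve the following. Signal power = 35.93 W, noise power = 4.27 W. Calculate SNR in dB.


SNR in decibels:
SNR = 10 * log10(Ps / Pn)
    = 10 * log10(35.93 / 4.27)
    = 10 * log10(8.4145)
    = 10 * 0.925
    = 9.25 dB

9.25 dB


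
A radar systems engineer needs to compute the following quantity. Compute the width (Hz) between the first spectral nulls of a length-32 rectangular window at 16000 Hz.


Main lobe width for a rectangular window:
Width = 2 * fs / N
      = 2 * 16000 / 32
      = 32000 / 32
      = 1000.0 Hz

1000.0 Hz


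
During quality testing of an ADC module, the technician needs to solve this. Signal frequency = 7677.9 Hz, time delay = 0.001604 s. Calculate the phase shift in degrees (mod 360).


Phase shift from frequency and time delay:
phi = 360 * f * t_delay
    = 360 * 7677.9 * 0.001604
    = 4433.53 degrees
    mod 360 = 113.53 degrees

113.53 degrees


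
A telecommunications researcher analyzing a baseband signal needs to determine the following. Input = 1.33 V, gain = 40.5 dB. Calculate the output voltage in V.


Output voltage from dB gain:
V_out = V_in * 10^(gain_dB / 20)
      = 1.33 * 10^(40.5 / 20)
      = 1.33 * 105.925373
      = 140.8807 V

140.8807 V


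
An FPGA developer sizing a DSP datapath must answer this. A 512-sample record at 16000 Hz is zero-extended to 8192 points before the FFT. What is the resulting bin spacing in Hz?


Frequency resolution after zero-padding:
N_padded = 512 * 16 = 8192
df = fs / N_padded
   = 16000 / 8192
   = 1.9531 Hz

1.9531 Hz


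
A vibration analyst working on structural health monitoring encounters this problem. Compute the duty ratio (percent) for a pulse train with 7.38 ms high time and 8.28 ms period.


Duty cycle as a percentage:
DC = (t_on / T) * 100
   = (7.38 / 8.28) * 100
   = 0.891304 * 100
   = 89.13 %

89.13 %


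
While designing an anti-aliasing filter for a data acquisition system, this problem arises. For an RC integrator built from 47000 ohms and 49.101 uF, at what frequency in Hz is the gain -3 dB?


Cutoff frequency of a first-order RC filter:
fc = 1 / (2 * pi * R * C)
C = 49.101 uF = 4.9101e-05 F
fc = 1 / (2 * pi * 47000 * 4.9101e-05)
   = 1 / 14.500002043088
   = 0.068966 Hz

0.068966 Hz


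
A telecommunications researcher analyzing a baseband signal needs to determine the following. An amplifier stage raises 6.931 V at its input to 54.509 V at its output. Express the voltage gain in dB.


Voltage gain in dB:
G = 20 * log10(Vout / Vin)
  = 20 * log10(54.509 / 6.931)
  = 20 * log10(7.864522)
  = 20 * 0.895672
  = 17.91 dB

17.91 dB


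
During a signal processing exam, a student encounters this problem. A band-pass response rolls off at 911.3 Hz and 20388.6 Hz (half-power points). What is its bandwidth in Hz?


Bandwidth is the difference of -3dB frequencies:
BW = f_high - f_low
   = 20388.6 - 911.3
   = 19477.3 Hz

19477.3 Hz


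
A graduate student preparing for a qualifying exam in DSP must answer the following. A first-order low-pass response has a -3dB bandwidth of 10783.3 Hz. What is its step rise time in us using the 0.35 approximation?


Rise time from bandwidth relationship:
tr = 0.35 / BW
   = 0.35 / 10783.3
   = 3.245759647e-05 s
   = 32.4576 us

32.4576 us


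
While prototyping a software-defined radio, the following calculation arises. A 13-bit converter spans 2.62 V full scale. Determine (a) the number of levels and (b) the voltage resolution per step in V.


Step 1 — number of quantization levels:
L = 2^N = 2^13 = 8192

Step 2 — LSB step size:
delta = Vfs / L
      = 2.62 / 8192
      = 0.00031982 V

Levels = 8192; step size = 0.00031982 V


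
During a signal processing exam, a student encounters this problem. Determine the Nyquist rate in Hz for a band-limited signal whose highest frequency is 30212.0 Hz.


The Nyquist rate is twice the maximum frequency component.
fs_min = 2 * fmax
      = 2 * 30212.0
      = 60424.0 Hz

60424.0


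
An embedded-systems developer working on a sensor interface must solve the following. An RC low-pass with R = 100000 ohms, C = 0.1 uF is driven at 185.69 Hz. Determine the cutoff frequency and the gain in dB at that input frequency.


Step 1 — cutoff frequency:
fc = 1 / (2*pi*R*C)
C = 0.1 uF = 1e-07 F
fc = 1 / (2*pi*100000*1e-07)
   = 15.9155 Hz

Step 2 — magnitude at f = 185.69 Hz:
|H(f)| = 1 / sqrt(1 + (f/fc)^2)
f/fc = 185.69 / 15.9155 = 11.667243
|H| = 1 / sqrt(1 + 136.124559) = 0.085397
|H|_dB = 20*log10(0.085397) = -21.37 dB

fc = 15.9155 Hz; |H(185.69 Hz)| = -21.37 dB


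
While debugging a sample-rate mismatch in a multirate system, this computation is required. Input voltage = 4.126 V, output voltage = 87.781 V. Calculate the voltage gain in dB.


Voltage gain in dB:
G = 20 * log10(Vout / Vin)
  = 20 * log10(87.781 / 4.126)
  = 20 * log10(21.275085)
  = 20 * 1.327871
  = 26.56 dB

26.56 dB


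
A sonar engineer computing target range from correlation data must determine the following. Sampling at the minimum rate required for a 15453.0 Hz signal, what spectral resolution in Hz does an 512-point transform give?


Step 1 — Nyquist sampling rate:
fs = 2 * fmax = 2 * 15453.0 = 30906.0 Hz

Step 2 — DFT bin spacing:
df = fs / N = 30906.0 / 512 = 60.3633 Hz

60.3633 Hz


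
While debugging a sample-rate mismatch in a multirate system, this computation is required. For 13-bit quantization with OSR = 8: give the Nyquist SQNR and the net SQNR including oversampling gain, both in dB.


Step 1 — baseline SQNR at Nyquist:
SQNR_base = 6.02*N + 1.76
          = 6.02*13 + 1.76
          = 80.02 dB

Step 2 — oversampling processing gain:
G = 10*log10(OSR) = 10*log10(8) = 9.03 dB

Step 3 — total:
SQNR_total = 80.02 + 9.03 = 89.05 dB

Base SQNR = 80.02 dB; oversampled SQNR = 89.05 dB


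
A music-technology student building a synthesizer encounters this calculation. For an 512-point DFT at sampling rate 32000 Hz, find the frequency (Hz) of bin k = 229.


Frequency of DFT bin k:
f_k = k * fs / N
    = 229 * 32000 / 512
    = 7328000 / 512
    = 14312.5 Hz

14312.5 Hz


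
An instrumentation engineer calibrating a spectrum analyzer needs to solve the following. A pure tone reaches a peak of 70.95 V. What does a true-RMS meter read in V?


RMS voltage for a sinusoidal waveform:
V_rms = V_peak / sqrt(2)
      = 70.95 / 1.414214
      = 50.169 V

50.169 V


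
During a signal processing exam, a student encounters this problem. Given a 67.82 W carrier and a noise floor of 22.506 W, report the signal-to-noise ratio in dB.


SNR in decibels:
SNR = 10 * log10(Ps / Pn)
    = 10 * log10(67.82 / 22.506)
    = 10 * log10(3.0134)
    = 10 * 0.4791
    = 4.79 dB

4.79 dB


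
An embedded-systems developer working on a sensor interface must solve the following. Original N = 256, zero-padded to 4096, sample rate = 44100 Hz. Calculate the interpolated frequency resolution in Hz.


Frequency resolution after zero-padding:
N_padded = 256 * 16 = 4096
df = fs / N_padded
   = 44100 / 4096
   = 10.7666 Hz

10.7666 Hz


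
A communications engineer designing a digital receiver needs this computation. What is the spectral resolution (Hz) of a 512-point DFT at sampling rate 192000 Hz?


DFT frequency resolution:
df = fs / N
   = 192000 / 512
   = 375.0 Hz

375.0 Hz


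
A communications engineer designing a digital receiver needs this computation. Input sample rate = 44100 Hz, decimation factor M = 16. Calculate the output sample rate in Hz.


Decimation reduces the sample rate:
fs_out = fs_in / M
       = 44100 / 16
       = 2756.25 Hz

2756.25 Hz


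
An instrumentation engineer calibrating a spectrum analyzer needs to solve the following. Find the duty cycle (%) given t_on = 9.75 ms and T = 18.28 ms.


Duty cycle as a percentage:
DC = (t_on / T) * 100
   = (9.75 / 18.28) * 100
   = 0.53337 * 100
   = 53.34 %

53.34 %


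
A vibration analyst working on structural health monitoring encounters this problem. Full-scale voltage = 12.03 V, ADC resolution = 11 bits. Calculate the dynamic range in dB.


Dynamic range from full-scale to LSB:
V_min = V_max / 2^bits = 12.03 / 2^11
DR = 20 * log10(V_max / V_min)
   = 20 * log10(2^11)
   = 20 * 11 * log10(2)
   = 66.23 dB

66.23 dB


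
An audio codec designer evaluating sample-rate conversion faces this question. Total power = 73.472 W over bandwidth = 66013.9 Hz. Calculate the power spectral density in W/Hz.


Power spectral density:
PSD = P / BW
    = 73.472 / 66013.9
    = 0.00111298 W/Hz

0.00111298 W/Hz


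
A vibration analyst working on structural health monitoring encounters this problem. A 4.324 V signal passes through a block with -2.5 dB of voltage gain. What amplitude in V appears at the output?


Output voltage from dB gain:
V_out = V_in * 10^(gain_dB / 20)
      = 4.324 * 10^(-2.5 / 20)
      = 4.324 * 0.749894
      = 3.2425 V

3.2425 V


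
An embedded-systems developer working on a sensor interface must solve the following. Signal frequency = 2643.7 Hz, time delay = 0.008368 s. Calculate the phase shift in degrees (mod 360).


Phase shift from frequency and time delay:
phi = 360 * f * t_delay
    = 360 * 2643.7 * 0.008368
    = 7964.09 degrees
    mod 360 = 44.09 degrees

44.09 degrees


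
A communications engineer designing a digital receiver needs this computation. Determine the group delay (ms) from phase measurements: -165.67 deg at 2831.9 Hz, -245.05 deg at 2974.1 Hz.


Group delay from phase difference:
tau = -d(phi)/d(omega)
d(phi) = -79.38 deg = -1.385442 rad
d(omega) = 2*pi*(2974.1 - 2831.9) = 893.469 rad/s
tau = -(-1.385442) / 893.469
    = 1.5506 ms

1.5506 ms


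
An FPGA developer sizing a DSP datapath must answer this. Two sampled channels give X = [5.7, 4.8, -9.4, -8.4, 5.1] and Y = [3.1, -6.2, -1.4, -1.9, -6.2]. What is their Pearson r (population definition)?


Pearson correlation coefficient (population):
r = cov(X,Y) / (std(X) * std(Y))
Mean X = -0.44, Mean Y = -2.52
Cov(X,Y) = -4.0268
Std(X) = 6.920867, Std(Y) = 3.472981
r = -0.1675

-0.1675


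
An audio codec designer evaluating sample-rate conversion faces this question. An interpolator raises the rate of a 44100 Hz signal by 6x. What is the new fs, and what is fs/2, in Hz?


Step 1 — output sample rate after interpolation by L:
fs_out = L * fs_in = 6 * 44100 = 264600 Hz

Step 2 — Nyquist frequency of the output stream:
f_Nyq = fs_out / 2 = 264600 / 2 = 132300.0 Hz

fs_out = 264600 Hz; f_Nyquist = 132300.0 Hz


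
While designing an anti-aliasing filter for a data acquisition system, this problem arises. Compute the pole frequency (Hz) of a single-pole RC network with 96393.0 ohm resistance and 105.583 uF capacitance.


Cutoff frequency of a first-order RC filter:
fc = 1 / (2 * pi * R * C)
C = 105.583 uF = 0.000105583 F
fc = 1 / (2 * pi * 96393.0 * 0.000105583)
   = 1 / 63.946880450478
   = 0.015638 Hz

0.015638 Hz


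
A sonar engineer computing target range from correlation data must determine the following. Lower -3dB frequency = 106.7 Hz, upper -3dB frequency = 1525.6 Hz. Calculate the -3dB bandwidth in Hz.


Bandwidth is the difference of -3dB frequencies:
BW = f_high - f_low
   = 1525.6 - 106.7
   = 1418.9 Hz

1418.9 Hz


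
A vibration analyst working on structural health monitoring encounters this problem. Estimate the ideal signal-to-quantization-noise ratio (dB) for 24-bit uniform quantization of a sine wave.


Theoretical SNR for a full-scale sinusoid:
SNR = 6.02 * N + 1.76
    = 6.02 * 24 + 1.76
    = 144.48 + 1.76
    = 146.24 dB

146.24 dB


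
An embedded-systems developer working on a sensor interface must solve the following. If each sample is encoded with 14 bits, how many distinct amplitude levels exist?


Number of quantization levels = 2^N
= 2^14
= 16384

16384


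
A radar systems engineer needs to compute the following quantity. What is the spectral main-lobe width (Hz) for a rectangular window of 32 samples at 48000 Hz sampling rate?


Main lobe width for a rectangular window:
Width = 2 * fs / N
      = 2 * 48000 / 32
      = 96000 / 32
      = 3000.0 Hz

3000.0 Hz


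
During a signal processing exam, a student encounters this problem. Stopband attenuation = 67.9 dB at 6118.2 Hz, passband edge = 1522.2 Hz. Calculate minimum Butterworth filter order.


Butterworth filter order formula:
n = log10(10^(A/10) - 1) / (2 * log10(f_stop/f_pass))
10^(67.9/10) - 1 = 6165949.0186
f_stop/f_pass = 6118.2 / 1522.2 = 4.0193
n = 5.6194 -> ceil = 6

6


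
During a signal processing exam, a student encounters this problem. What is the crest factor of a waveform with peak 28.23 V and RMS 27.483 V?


Crest factor is the ratio of peak to RMS:
CF = V_peak / V_rms
   = 28.23 / 27.483
   = 1.0272

1.0272


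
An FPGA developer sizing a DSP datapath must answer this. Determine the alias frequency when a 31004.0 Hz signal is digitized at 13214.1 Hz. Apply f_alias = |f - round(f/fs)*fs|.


Compute the nearest integer multiple of fs to the signal:
n = round(31004.0 / 13214.1) = 2
f_alias = |31004.0 - 2 * 13214.1|
        = |31004.0 - 26428.2|
        = 4575.8 Hz

4575.8


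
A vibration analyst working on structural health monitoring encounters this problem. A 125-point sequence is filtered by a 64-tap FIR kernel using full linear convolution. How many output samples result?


Linear convolution output length:
L = N + M - 1
  = 125 + 64 - 1
  = 188 samples

188


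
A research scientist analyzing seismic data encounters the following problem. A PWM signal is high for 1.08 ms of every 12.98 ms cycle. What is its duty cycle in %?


Duty cycle as a percentage:
DC = (t_on / T) * 100
   = (1.08 / 12.98) * 100
   = 0.083205 * 100
   = 8.32 %

8.32 %


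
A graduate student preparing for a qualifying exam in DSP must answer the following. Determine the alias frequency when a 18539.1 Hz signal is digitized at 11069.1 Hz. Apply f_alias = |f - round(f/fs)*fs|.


Compute the nearest integer multiple of fs to the signal:
n = round(18539.1 / 11069.1) = 2
f_alias = |18539.1 - 2 * 11069.1|
        = |18539.1 - 22138.2|
        = 3599.1 Hz

3599.1
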